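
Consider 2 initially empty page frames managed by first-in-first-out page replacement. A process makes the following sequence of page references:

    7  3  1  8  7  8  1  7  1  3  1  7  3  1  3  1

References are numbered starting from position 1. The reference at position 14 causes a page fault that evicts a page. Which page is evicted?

3

pos 1: 7 → miss, frames {7}
pos 2: 3 → miss, frames {7,3}
pos 3: 1 → miss, evict 7, frames {3,1}
pos 4: 8 → miss, evict 3, frames {1,8}
pos 5: 7 → miss, evict 1, frames {8,7}
pos 6: 8 → hit
pos 7: 1 → miss, evict 8, frames {7,1}
pos 8: 7 → hit
pos 9: 1 → hit
pos 10: 3 → miss, evict 7, frames {1,3}
pos 11: 1 → hit
pos 12: 7 → miss, evict 1, frames {3,7}
pos 13: 3 → hit
pos 14: 1 → miss, evict 3, frames {7,1}
At position 14, page 3 is evicted.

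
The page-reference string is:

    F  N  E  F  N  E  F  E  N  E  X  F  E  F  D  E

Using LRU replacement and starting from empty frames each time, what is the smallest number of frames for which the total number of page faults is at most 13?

f=1: 16 faults
f=2: 13 faults
f=3: 6 faults
f=4: 5 faults
f=5: 5 faults
Smallest f with faults ≤ 13 is 2.

2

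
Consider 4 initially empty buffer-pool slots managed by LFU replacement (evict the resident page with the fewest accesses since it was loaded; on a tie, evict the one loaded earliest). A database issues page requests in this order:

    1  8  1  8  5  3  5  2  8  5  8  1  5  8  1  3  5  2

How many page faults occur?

7

1 → miss, frames [1]
8 → miss, frames [1, 8]
1 → hit
8 → hit
5 → miss, frames [1, 8, 5]
3 → miss, frames [1, 8, 5, 3]
5 → hit
2 → miss, evict 3, frames [1, 8, 5, 2]
8 → hit
5 → hit
8 → hit
1 → hit
5 → hit
8 → hit
1 → hit
3 → miss, evict 2, frames [1, 8, 5, 3]
5 → hit
2 → miss, evict 3, frames [1, 8, 5, 2]
Page faults: 7.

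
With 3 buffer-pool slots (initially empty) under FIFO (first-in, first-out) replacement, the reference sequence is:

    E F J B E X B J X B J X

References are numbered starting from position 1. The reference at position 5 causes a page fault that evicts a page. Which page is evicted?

F

pos 1: E → fault, frames [E]
pos 2: F → fault, frames [E, F]
pos 3: J → fault, frames [E, F, J]
pos 4: B → fault, evict E, frames [F, J, B]
pos 5: E → fault, evict F, frames [J, B, E]
At position 5, page F is evicted.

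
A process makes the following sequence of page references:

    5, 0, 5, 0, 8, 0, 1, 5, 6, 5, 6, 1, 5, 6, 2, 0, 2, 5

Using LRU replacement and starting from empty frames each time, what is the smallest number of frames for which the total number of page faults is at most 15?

2

f=1: 18 faults
f=2: 12 faults
f=3: 9 faults
f=4: 7 faults
f=5: 6 faults
f=6: 6 faults
Smallest f with faults ≤ 15 is 2.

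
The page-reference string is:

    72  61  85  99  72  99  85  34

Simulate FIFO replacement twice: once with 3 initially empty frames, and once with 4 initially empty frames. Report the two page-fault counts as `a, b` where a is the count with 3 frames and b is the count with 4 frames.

3 frames: F F F F F . . F → 6 faults.
4 frames: F F F F . . . F → 5 faults.
5 < 6: adding a frame reduced faults, as is typical.

6, 5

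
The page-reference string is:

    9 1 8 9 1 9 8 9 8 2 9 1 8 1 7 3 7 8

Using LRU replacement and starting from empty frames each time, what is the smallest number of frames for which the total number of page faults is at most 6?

4

f=1: 18 faults
f=2: 13 faults
f=3: 9 faults
f=4: 6 faults
f=5: 6 faults
f=6: 6 faults
Smallest f with faults ≤ 6 is 4.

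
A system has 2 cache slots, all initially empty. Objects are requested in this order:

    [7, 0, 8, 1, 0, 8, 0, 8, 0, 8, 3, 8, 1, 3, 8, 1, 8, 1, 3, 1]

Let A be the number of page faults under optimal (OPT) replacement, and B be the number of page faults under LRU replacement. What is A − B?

-3

Under OPT: F F F F . F . . . . F . F . F . . . F . → 9 faults.
Under LRU: F F F F F F . . . . F . F F F F . . F . → 12 faults.
A − B = 9 − 12 = -3.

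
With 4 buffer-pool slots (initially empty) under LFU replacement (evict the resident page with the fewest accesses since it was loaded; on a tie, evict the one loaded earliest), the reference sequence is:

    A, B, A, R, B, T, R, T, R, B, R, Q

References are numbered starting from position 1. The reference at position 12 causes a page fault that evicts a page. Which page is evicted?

pos 1: A -> fault, frames [A]
pos 2: B -> fault, frames [A, B]
pos 3: A -> hit
pos 4: R -> fault, frames [A, B, R]
pos 5: B -> hit
pos 6: T -> fault, frames [A, B, R, T]
pos 7: R -> hit
pos 8: T -> hit
pos 9: R -> hit
pos 10: B -> hit
pos 11: R -> hit
pos 12: Q -> fault, evict A, frames [B, R, T, Q]
At position 12, page A is evicted.

A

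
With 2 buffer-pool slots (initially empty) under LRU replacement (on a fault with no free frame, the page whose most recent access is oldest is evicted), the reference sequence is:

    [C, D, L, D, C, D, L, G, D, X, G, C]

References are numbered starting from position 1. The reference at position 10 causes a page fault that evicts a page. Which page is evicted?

G

pos 1: C: fault, frames [C]
pos 2: D: fault, frames [C, D]
pos 3: L: fault, evict C, frames [D, L]
pos 4: D: hit
pos 5: C: fault, evict L, frames [D, C]
pos 6: D: hit
pos 7: L: fault, evict C, frames [D, L]
pos 8: G: fault, evict D, frames [L, G]
pos 9: D: fault, evict L, frames [G, D]
pos 10: X: fault, evict G, frames [D, X]
At position 10, page G is evicted.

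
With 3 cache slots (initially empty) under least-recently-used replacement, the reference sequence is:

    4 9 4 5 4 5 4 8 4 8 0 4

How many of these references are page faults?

4 → miss, frames [4]
9 → miss, frames [4, 9]
4 → hit
5 → miss, frames [9, 4, 5]
4 → hit
5 → hit
4 → hit
8 → miss, evict 9, frames [5, 4, 8]
4 → hit
8 → hit
0 → miss, evict 5, frames [4, 8, 0]
4 → hit
Page faults: 5.

5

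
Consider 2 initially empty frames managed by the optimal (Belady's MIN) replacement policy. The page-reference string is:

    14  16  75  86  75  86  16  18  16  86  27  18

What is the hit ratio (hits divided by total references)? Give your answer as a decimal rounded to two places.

0.33

14 -> miss, frames (14)
16 -> miss, frames (14 16)
75 -> miss, evict 14, frames (16 75)
86 -> miss, evict 16, frames (75 86)
75 -> hit
86 -> hit
16 -> miss, evict 75, frames (86 16)
18 -> miss, evict 86, frames (16 18)
16 -> hit
86 -> miss, evict 16, frames (18 86)
27 -> miss, evict 86, frames (18 27)
18 -> hit
Hits: 4 of 12 references → 4/12 = 0.3333.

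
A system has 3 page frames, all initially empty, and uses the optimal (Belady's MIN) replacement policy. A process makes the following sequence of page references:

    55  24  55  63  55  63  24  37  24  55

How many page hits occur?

6

55 -> fault, frames (55)
24 -> fault, frames (55 24)
55 -> hit
63 -> fault, frames (55 24 63)
55 -> hit
63 -> hit
24 -> hit
37 -> fault, evict 63, frames (55 24 37)
24 -> hit
55 -> hit
Hits: 6.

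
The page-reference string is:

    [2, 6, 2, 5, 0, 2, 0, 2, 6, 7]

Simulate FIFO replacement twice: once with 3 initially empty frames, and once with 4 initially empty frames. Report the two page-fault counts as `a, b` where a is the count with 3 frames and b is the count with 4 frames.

7, 5

3 frames: F F . F F F . . F F → 7 faults.
4 frames: F F . F F . . . . F → 5 faults.
5 < 7: adding a frame reduced faults, as is typical.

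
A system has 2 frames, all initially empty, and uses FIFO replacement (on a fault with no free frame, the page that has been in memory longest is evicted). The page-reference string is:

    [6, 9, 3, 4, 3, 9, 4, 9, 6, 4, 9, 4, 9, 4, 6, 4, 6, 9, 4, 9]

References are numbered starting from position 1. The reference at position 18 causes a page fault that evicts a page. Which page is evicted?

pos 1: 6: fault, frames (6)
pos 2: 9: fault, frames (6 9)
pos 3: 3: fault, evict 6, frames (9 3)
pos 4: 4: fault, evict 9, frames (3 4)
pos 5: 3: hit
pos 6: 9: fault, evict 3, frames (4 9)
pos 7: 4: hit
pos 8: 9: hit
pos 9: 6: fault, evict 4, frames (9 6)
pos 10: 4: fault, evict 9, frames (6 4)
pos 11: 9: fault, evict 6, frames (4 9)
pos 12: 4: hit
pos 13: 9: hit
pos 14: 4: hit
pos 15: 6: fault, evict 4, frames (9 6)
pos 16: 4: fault, evict 9, frames (6 4)
pos 17: 6: hit
pos 18: 9: fault, evict 6, frames (4 9)
At position 18, page 6 is evicted.

6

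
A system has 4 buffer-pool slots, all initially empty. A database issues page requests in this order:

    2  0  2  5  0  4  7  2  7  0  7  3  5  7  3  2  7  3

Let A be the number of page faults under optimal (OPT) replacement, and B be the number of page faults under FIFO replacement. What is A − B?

-5

Under OPT: F F . F . F F . . . . F . . . . . . → 6 faults.
Under FIFO: F F . F . F F F . F . F F F . F . . → 11 faults.
A − B = 6 − 11 = -5.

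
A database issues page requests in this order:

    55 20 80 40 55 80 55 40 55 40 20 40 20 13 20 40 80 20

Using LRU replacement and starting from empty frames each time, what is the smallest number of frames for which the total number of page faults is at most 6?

f=1: 18 faults
f=2: 12 faults
f=3: 8 faults
f=4: 6 faults
f=5: 5 faults
Smallest f with faults ≤ 6 is 4.

4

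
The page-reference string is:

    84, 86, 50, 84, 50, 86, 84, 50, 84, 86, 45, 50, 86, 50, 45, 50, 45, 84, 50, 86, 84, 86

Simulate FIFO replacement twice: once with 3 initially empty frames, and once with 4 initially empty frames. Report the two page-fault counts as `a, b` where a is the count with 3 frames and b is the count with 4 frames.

3 frames: F F F . . . . . . . F . . . . . . F . F . . → 6 faults.
4 frames: F F F . . . . . . . F . . . . . . . . . . . → 4 faults.
4 < 6: adding a frame reduced faults, as is typical.

6, 4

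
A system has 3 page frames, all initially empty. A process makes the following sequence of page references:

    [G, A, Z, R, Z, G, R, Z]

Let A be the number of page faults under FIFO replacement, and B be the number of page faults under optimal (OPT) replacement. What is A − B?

Under FIFO: F F F F . F . . → 5 faults.
Under OPT: F F F F . . . . → 4 faults.
A − B = 5 − 4 = 1.

1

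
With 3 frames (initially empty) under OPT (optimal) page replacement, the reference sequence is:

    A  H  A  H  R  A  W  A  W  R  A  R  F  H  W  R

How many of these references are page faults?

A -> fault, frames (A)
H -> fault, frames (A H)
A -> hit
H -> hit
R -> fault, frames (A H R)
A -> hit
W -> fault, evict H, frames (A R W)
A -> hit
W -> hit
R -> hit
A -> hit
R -> hit
F -> fault, evict A, frames (R W F)
H -> fault, evict F, frames (R W H)
W -> hit
R -> hit
Page faults: 6.

6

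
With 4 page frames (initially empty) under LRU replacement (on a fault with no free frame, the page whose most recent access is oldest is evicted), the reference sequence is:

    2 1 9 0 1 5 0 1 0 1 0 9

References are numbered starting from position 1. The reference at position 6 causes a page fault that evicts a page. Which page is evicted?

pos 1: 2: fault, frames [2]
pos 2: 1: fault, frames [2, 1]
pos 3: 9: fault, frames [2, 1, 9]
pos 4: 0: fault, frames [2, 1, 9, 0]
pos 5: 1: hit
pos 6: 5: fault, evict 2, frames [9, 0, 1, 5]
At position 6, page 2 is evicted.

2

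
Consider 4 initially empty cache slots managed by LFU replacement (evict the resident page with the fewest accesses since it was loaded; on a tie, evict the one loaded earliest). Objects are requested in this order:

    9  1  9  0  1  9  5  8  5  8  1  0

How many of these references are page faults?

9 → miss, frames (9)
1 → miss, frames (9 1)
9 → hit
0 → miss, frames (9 1 0)
1 → hit
9 → hit
5 → miss, frames (9 1 0 5)
8 → miss, evict 0, frames (9 1 5 8)
5 → hit
8 → hit
1 → hit
0 → miss, evict 5, frames (9 1 8 0)
Page faults: 6.

6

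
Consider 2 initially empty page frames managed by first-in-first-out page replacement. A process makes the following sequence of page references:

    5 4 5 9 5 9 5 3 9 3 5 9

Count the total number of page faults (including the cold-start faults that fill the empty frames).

7

5 -> fault, frames {5}
4 -> fault, frames {5,4}
5 -> hit
9 -> fault, evict 5, frames {4,9}
5 -> fault, evict 4, frames {9,5}
9 -> hit
5 -> hit
3 -> fault, evict 9, frames {5,3}
9 -> fault, evict 5, frames {3,9}
3 -> hit
5 -> fault, evict 3, frames {9,5}
9 -> hit
Page faults: 7.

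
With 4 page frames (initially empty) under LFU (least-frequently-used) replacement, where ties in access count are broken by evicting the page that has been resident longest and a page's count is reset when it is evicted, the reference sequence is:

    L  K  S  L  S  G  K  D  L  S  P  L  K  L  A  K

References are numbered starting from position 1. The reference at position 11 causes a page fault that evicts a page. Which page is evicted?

pos 1: L → miss, frames [L]
pos 2: K → miss, frames [L, K]
pos 3: S → miss, frames [L, K, S]
pos 4: L → hit
pos 5: S → hit
pos 6: G → miss, frames [L, K, S, G]
pos 7: K → hit
pos 8: D → miss, evict G, frames [L, K, S, D]
pos 9: L → hit
pos 10: S → hit
pos 11: P → miss, evict D, frames [L, K, S, P]
At position 11, page D is evicted.

D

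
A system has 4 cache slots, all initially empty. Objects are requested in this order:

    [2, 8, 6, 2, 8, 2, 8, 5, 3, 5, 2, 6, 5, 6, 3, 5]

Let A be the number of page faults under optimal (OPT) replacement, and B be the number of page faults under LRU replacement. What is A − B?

-1

Under OPT: F F F . . . . F F . . . . . . . → 5 faults.
Under LRU: F F F . . . . F F . . F . . . . → 6 faults.
A − B = 5 − 6 = -1.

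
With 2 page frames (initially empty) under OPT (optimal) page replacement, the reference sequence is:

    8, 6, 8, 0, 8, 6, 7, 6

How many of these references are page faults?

8: miss, frames [8]
6: miss, frames [8, 6]
8: hit
0: miss, evict 6, frames [8, 0]
8: hit
6: miss, evict 0, frames [8, 6]
7: miss, evict 8, frames [6, 7]
6: hit
Page faults: 5.

5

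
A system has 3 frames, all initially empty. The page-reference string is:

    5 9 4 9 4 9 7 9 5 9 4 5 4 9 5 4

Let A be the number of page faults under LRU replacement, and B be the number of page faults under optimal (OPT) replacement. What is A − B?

1

Under LRU: F F F . . . F . F . F . . . . . → 6 faults.
Under OPT: F F F . . . F . . . F . . . . . → 5 faults.
A − B = 6 − 5 = 1.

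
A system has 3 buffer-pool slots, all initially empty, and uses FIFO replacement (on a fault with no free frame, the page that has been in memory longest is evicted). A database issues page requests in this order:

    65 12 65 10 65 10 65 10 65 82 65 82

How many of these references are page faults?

5

65: miss, frames (65)
12: miss, frames (65 12)
65: hit
10: miss, frames (65 12 10)
65: hit
10: hit
65: hit
10: hit
65: hit
82: miss, evict 65, frames (12 10 82)
65: miss, evict 12, frames (10 82 65)
82: hit
Page faults: 5.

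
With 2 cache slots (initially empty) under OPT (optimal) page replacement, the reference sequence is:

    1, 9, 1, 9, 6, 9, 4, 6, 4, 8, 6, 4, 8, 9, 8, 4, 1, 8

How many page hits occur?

1 -> miss, frames {1}
9 -> miss, frames {1,9}
1 -> hit
9 -> hit
6 -> miss, evict 1, frames {9,6}
9 -> hit
4 -> miss, evict 9, frames {6,4}
6 -> hit
4 -> hit
8 -> miss, evict 4, frames {6,8}
6 -> hit
4 -> miss, evict 6, frames {8,4}
8 -> hit
9 -> miss, evict 4, frames {8,9}
8 -> hit
4 -> miss, evict 9, frames {8,4}
1 -> miss, evict 4, frames {8,1}
8 -> hit
Hits: 9.

9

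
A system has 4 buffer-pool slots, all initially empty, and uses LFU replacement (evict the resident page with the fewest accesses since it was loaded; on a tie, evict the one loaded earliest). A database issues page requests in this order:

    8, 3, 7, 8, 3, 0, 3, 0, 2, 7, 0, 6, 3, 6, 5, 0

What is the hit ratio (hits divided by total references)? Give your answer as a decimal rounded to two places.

8 -> miss, frames (8)
3 -> miss, frames (8 3)
7 -> miss, frames (8 3 7)
8 -> hit
3 -> hit
0 -> miss, frames (8 3 7 0)
3 -> hit
0 -> hit
2 -> miss, evict 7, frames (8 3 0 2)
7 -> miss, evict 2, frames (8 3 0 7)
0 -> hit
6 -> miss, evict 7, frames (8 3 0 6)
3 -> hit
6 -> hit
5 -> miss, evict 8, frames (3 0 6 5)
0 -> hit
Hits: 8 of 16 references → 8/16 = 0.5000.

0.50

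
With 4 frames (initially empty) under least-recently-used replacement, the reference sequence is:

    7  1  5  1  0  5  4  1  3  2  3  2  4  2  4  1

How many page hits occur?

9

7: fault, frames {7}
1: fault, frames {7,1}
5: fault, frames {7,1,5}
1: hit
0: fault, frames {7,5,1,0}
5: hit
4: fault, evict 7, frames {1,0,5,4}
1: hit
3: fault, evict 0, frames {5,4,1,3}
2: fault, evict 5, frames {4,1,3,2}
3: hit
2: hit
4: hit
2: hit
4: hit
1: hit
Hits: 9.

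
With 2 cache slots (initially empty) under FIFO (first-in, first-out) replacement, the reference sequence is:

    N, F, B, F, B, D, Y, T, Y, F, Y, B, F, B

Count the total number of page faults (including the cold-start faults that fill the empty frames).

N → fault, frames (N)
F → fault, frames (N F)
B → fault, evict N, frames (F B)
F → hit
B → hit
D → fault, evict F, frames (B D)
Y → fault, evict B, frames (D Y)
T → fault, evict D, frames (Y T)
Y → hit
F → fault, evict Y, frames (T F)
Y → fault, evict T, frames (F Y)
B → fault, evict F, frames (Y B)
F → fault, evict Y, frames (B F)
B → hit
Page faults: 10.

10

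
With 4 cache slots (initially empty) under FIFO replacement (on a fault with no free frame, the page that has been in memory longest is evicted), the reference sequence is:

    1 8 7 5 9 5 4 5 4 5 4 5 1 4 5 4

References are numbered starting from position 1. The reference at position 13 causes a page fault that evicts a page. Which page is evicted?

pos 1: 1 → fault, frames [1]
pos 2: 8 → fault, frames [1, 8]
pos 3: 7 → fault, frames [1, 8, 7]
pos 4: 5 → fault, frames [1, 8, 7, 5]
pos 5: 9 → fault, evict 1, frames [8, 7, 5, 9]
pos 6: 5 → hit
pos 7: 4 → fault, evict 8, frames [7, 5, 9, 4]
pos 8: 5 → hit
pos 9: 4 → hit
pos 10: 5 → hit
pos 11: 4 → hit
pos 12: 5 → hit
pos 13: 1 → fault, evict 7, frames [5, 9, 4, 1]
At position 13, page 7 is evicted.

7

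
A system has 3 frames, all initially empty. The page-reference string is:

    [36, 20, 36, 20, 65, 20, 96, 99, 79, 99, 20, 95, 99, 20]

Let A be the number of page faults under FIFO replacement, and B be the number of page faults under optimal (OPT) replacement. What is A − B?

2

Under FIFO: F F . . F . F F F . F F F . → 9 faults.
Under OPT: F F . . F . F F F . . F . . → 7 faults.
A − B = 9 − 7 = 2.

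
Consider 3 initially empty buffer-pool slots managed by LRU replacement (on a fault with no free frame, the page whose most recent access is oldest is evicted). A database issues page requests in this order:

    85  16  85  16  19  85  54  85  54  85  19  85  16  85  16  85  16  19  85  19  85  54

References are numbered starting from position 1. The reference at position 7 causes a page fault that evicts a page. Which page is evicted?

pos 1: 85 → miss, frames (85)
pos 2: 16 → miss, frames (85 16)
pos 3: 85 → hit
pos 4: 16 → hit
pos 5: 19 → miss, frames (85 16 19)
pos 6: 85 → hit
pos 7: 54 → miss, evict 16, frames (19 85 54)
At position 7, page 16 is evicted.

16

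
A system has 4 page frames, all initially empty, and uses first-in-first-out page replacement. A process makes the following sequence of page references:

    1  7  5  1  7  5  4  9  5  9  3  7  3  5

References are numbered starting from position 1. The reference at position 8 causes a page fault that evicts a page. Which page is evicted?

pos 1: 1 → miss, frames [1]
pos 2: 7 → miss, frames [1, 7]
pos 3: 5 → miss, frames [1, 7, 5]
pos 4: 1 → hit
pos 5: 7 → hit
pos 6: 5 → hit
pos 7: 4 → miss, frames [1, 7, 5, 4]
pos 8: 9 → miss, evict 1, frames [7, 5, 4, 9]
At position 8, page 1 is evicted.

1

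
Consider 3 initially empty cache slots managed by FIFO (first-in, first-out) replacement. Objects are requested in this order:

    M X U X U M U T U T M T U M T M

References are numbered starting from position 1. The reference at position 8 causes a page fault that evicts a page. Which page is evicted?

M

pos 1: M -> miss, frames (M)
pos 2: X -> miss, frames (M X)
pos 3: U -> miss, frames (M X U)
pos 4: X -> hit
pos 5: U -> hit
pos 6: M -> hit
pos 7: U -> hit
pos 8: T -> miss, evict M, frames (X U T)
At position 8, page M is evicted.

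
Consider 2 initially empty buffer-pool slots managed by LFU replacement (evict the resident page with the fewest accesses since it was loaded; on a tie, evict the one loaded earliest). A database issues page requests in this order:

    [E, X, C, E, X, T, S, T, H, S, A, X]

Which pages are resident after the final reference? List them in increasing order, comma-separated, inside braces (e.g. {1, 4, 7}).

{T, X}

E -> miss, frames (E)
X -> miss, frames (E X)
C -> miss, evict E, frames (X C)
E -> miss, evict X, frames (C E)
X -> miss, evict C, frames (E X)
T -> miss, evict E, frames (X T)
S -> miss, evict X, frames (T S)
T -> hit
H -> miss, evict S, frames (T H)
S -> miss, evict H, frames (T S)
A -> miss, evict S, frames (T A)
X -> miss, evict A, frames (T X)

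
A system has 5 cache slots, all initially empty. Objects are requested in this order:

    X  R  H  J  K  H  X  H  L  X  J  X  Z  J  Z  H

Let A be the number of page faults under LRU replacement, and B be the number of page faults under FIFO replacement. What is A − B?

Under LRU: F F F F F . . . F . . . F . . . → 7 faults.
Under FIFO: F F F F F . . . F F . . F . . F → 9 faults.
A − B = 7 − 9 = -2.

-2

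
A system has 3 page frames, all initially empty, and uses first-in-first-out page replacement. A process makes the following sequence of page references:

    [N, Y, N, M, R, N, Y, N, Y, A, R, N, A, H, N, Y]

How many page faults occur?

11

N -> fault, frames [N]
Y -> fault, frames [N, Y]
N -> hit
M -> fault, frames [N, Y, M]
R -> fault, evict N, frames [Y, M, R]
N -> fault, evict Y, frames [M, R, N]
Y -> fault, evict M, frames [R, N, Y]
N -> hit
Y -> hit
A -> fault, evict R, frames [N, Y, A]
R -> fault, evict N, frames [Y, A, R]
N -> fault, evict Y, frames [A, R, N]
A -> hit
H -> fault, evict A, frames [R, N, H]
N -> hit
Y -> fault, evict R, frames [N, H, Y]
Page faults: 11.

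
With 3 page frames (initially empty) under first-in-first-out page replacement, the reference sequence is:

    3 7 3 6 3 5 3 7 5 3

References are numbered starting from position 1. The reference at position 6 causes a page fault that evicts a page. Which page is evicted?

3

pos 1: 3: miss, frames {3}
pos 2: 7: miss, frames {3,7}
pos 3: 3: hit
pos 4: 6: miss, frames {3,7,6}
pos 5: 3: hit
pos 6: 5: miss, evict 3, frames {7,6,5}
At position 6, page 3 is evicted.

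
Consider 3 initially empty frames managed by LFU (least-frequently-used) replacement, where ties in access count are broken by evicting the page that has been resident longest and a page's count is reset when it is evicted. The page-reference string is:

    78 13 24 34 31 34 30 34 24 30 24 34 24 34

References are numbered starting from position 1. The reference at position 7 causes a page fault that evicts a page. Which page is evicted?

pos 1: 78 → fault, frames [78]
pos 2: 13 → fault, frames [78, 13]
pos 3: 24 → fault, frames [78, 13, 24]
pos 4: 34 → fault, evict 78, frames [13, 24, 34]
pos 5: 31 → fault, evict 13, frames [24, 34, 31]
pos 6: 34 → hit
pos 7: 30 → fault, evict 24, frames [34, 31, 30]
At position 7, page 24 is evicted.

24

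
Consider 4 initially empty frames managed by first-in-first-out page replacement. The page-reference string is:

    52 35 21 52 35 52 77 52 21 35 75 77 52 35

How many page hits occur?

52 → miss, frames {52}
35 → miss, frames {52,35}
21 → miss, frames {52,35,21}
52 → hit
35 → hit
52 → hit
77 → miss, frames {52,35,21,77}
52 → hit
21 → hit
35 → hit
75 → miss, evict 52, frames {35,21,77,75}
77 → hit
52 → miss, evict 35, frames {21,77,75,52}
35 → miss, evict 21, frames {77,75,52,35}
Hits: 7.

7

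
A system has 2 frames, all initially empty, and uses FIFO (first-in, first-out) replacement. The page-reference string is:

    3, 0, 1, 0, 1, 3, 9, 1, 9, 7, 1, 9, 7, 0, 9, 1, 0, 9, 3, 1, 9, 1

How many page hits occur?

8

3 → miss, frames {3}
0 → miss, frames {3,0}
1 → miss, evict 3, frames {0,1}
0 → hit
1 → hit
3 → miss, evict 0, frames {1,3}
9 → miss, evict 1, frames {3,9}
1 → miss, evict 3, frames {9,1}
9 → hit
7 → miss, evict 9, frames {1,7}
1 → hit
9 → miss, evict 1, frames {7,9}
7 → hit
0 → miss, evict 7, frames {9,0}
9 → hit
1 → miss, evict 9, frames {0,1}
0 → hit
9 → miss, evict 0, frames {1,9}
3 → miss, evict 1, frames {9,3}
1 → miss, evict 9, frames {3,1}
9 → miss, evict 3, frames {1,9}
1 → hit
Hits: 8.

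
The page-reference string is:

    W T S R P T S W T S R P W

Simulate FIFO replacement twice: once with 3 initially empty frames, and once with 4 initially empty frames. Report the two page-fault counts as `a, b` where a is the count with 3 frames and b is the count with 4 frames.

10, 11

3 frames: F F F F F F F F . . F F . → 10 faults.
4 frames: F F F F F . . F F F F F F → 11 faults.
11 > 10: adding a frame increased faults — Belady's anomaly.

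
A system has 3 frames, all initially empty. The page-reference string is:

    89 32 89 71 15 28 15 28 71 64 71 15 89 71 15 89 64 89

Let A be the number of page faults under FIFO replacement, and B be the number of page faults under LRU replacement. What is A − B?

1

Under FIFO: F F . F F F . . . F F F F . . . F . → 10 faults.
Under LRU: F F . F F F . . . F . F F . . . F . → 9 faults.
A − B = 10 − 9 = 1.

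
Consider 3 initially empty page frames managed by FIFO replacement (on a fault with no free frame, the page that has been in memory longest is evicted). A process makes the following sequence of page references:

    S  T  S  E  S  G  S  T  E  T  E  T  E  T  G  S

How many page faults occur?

9

S -> fault, frames (S)
T -> fault, frames (S T)
S -> hit
E -> fault, frames (S T E)
S -> hit
G -> fault, evict S, frames (T E G)
S -> fault, evict T, frames (E G S)
T -> fault, evict E, frames (G S T)
E -> fault, evict G, frames (S T E)
T -> hit
E -> hit
T -> hit
E -> hit
T -> hit
G -> fault, evict S, frames (T E G)
S -> fault, evict T, frames (E G S)
Page faults: 9.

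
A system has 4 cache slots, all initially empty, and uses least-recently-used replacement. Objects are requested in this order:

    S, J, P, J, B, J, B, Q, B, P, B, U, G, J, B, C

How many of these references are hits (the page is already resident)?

7

S -> miss, frames (S)
J -> miss, frames (S J)
P -> miss, frames (S J P)
J -> hit
B -> miss, frames (S P J B)
J -> hit
B -> hit
Q -> miss, evict S, frames (P J B Q)
B -> hit
P -> hit
B -> hit
U -> miss, evict J, frames (Q P B U)
G -> miss, evict Q, frames (P B U G)
J -> miss, evict P, frames (B U G J)
B -> hit
C -> miss, evict U, frames (G J B C)
Hits: 7.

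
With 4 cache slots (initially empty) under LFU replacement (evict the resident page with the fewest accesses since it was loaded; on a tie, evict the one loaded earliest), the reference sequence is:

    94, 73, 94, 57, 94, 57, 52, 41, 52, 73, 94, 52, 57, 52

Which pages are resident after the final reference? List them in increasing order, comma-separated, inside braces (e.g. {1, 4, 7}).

94 -> miss, frames [94]
73 -> miss, frames [94, 73]
94 -> hit
57 -> miss, frames [94, 73, 57]
94 -> hit
57 -> hit
52 -> miss, frames [94, 73, 57, 52]
41 -> miss, evict 73, frames [94, 57, 52, 41]
52 -> hit
73 -> miss, evict 41, frames [94, 57, 52, 73]
94 -> hit
52 -> hit
57 -> hit
52 -> hit

{52, 57, 73, 94}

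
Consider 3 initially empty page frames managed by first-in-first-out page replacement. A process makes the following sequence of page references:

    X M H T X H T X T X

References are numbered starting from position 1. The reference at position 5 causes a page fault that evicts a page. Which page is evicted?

pos 1: X: fault, frames [X]
pos 2: M: fault, frames [X, M]
pos 3: H: fault, frames [X, M, H]
pos 4: T: fault, evict X, frames [M, H, T]
pos 5: X: fault, evict M, frames [H, T, X]
At position 5, page M is evicted.

M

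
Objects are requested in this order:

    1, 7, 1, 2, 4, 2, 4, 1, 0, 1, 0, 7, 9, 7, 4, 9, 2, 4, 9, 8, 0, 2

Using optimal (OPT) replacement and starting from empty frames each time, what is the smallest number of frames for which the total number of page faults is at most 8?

f=1: 22 faults
f=2: 13 faults
f=3: 10 faults
f=4: 8 faults
f=5: 7 faults
f=6: 7 faults
f=7: 7 faults
Smallest f with faults ≤ 8 is 4.

4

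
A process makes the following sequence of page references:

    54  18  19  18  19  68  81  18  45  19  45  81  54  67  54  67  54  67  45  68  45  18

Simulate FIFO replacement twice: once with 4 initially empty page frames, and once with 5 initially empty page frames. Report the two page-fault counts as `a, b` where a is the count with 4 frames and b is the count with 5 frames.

4 frames: F F F . . F F . F . . . F F . . . . . F . F → 10 faults.
5 frames: F F F . . F F . F . . . F F . . . . . . . F → 9 faults.
9 < 10: adding a frame reduced faults, as is typical.

10, 9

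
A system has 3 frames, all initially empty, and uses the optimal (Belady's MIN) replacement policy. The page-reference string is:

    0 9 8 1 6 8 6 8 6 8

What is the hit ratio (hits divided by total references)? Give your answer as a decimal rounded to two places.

0 -> fault, frames {0}
9 -> fault, frames {0,9}
8 -> fault, frames {0,9,8}
1 -> fault, evict 9, frames {0,8,1}
6 -> fault, evict 1, frames {0,8,6}
8 -> hit
6 -> hit
8 -> hit
6 -> hit
8 -> hit
Hits: 5 of 10 references → 5/10 = 0.5000.

0.50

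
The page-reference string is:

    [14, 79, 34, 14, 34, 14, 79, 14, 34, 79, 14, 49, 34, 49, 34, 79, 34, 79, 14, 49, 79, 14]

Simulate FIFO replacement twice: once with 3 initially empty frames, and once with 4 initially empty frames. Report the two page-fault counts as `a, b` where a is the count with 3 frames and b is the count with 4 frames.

3 frames: F F F . . . . . . . . F . . . . . . F . F . → 6 faults.
4 frames: F F F . . . . . . . . F . . . . . . . . . . → 4 faults.
4 < 6: adding a frame reduced faults, as is typical.

6, 4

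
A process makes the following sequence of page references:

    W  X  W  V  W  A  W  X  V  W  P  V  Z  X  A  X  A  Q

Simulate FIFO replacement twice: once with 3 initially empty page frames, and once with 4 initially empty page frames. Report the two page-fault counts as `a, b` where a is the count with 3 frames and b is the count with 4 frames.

3 frames: F F . F . F F F F . F . F F F . . F → 12 faults.
4 frames: F F . F . F . . . . F . F F . . . F → 8 faults.
8 < 12: adding a frame reduced faults, as is typical.

12, 8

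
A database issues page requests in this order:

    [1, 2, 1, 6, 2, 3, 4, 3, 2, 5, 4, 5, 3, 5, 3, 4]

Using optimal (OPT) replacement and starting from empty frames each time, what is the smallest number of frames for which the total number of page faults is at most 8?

3

f=1: 16 faults
f=2: 9 faults
f=3: 6 faults
f=4: 6 faults
f=5: 6 faults
f=6: 6 faults
Smallest f with faults ≤ 8 is 3.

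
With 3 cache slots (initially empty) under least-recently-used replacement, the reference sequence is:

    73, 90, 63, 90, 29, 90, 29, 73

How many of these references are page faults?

5

73: fault, frames (73)
90: fault, frames (73 90)
63: fault, frames (73 90 63)
90: hit
29: fault, evict 73, frames (63 90 29)
90: hit
29: hit
73: fault, evict 63, frames (90 29 73)
Page faults: 5.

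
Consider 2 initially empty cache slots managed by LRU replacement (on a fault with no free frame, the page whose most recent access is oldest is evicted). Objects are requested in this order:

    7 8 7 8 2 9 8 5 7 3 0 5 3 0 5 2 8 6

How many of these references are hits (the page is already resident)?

2

7: fault, frames {7}
8: fault, frames {7,8}
7: hit
8: hit
2: fault, evict 7, frames {8,2}
9: fault, evict 8, frames {2,9}
8: fault, evict 2, frames {9,8}
5: fault, evict 9, frames {8,5}
7: fault, evict 8, frames {5,7}
3: fault, evict 5, frames {7,3}
0: fault, evict 7, frames {3,0}
5: fault, evict 3, frames {0,5}
3: fault, evict 0, frames {5,3}
0: fault, evict 5, frames {3,0}
5: fault, evict 3, frames {0,5}
2: fault, evict 0, frames {5,2}
8: fault, evict 5, frames {2,8}
6: fault, evict 2, frames {8,6}
Hits: 2.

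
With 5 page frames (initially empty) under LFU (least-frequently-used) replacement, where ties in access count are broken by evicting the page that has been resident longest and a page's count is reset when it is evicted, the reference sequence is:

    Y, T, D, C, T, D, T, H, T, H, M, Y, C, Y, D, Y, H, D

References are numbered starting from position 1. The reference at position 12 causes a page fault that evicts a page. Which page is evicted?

pos 1: Y -> miss, frames {Y}
pos 2: T -> miss, frames {Y,T}
pos 3: D -> miss, frames {Y,T,D}
pos 4: C -> miss, frames {Y,T,D,C}
pos 5: T -> hit
pos 6: D -> hit
pos 7: T -> hit
pos 8: H -> miss, frames {Y,T,D,C,H}
pos 9: T -> hit
pos 10: H -> hit
pos 11: M -> miss, evict Y, frames {T,D,C,H,M}
pos 12: Y -> miss, evict C, frames {T,D,H,M,Y}
At position 12, page C is evicted.

C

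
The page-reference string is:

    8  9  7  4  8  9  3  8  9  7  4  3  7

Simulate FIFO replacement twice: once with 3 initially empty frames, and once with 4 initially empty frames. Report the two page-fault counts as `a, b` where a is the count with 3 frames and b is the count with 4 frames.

9, 10

3 frames: F F F F F F F . . F F . . → 9 faults.
4 frames: F F F F . . F F F F F F . → 10 faults.
10 > 9: adding a frame increased faults — Belady's anomaly.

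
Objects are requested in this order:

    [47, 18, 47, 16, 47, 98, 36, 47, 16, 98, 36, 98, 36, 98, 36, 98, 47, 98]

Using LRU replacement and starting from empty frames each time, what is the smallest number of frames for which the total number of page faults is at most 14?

f=1: 18 faults
f=2: 10 faults
f=3: 9 faults
f=4: 5 faults
f=5: 5 faults
Smallest f with faults ≤ 14 is 2.

2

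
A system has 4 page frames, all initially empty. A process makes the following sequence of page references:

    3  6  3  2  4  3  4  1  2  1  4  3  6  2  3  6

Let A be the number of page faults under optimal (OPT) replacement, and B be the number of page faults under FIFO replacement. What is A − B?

Under OPT: F F . F F . . F . . . . F . . . → 6 faults.
Under FIFO: F F . F F . . F . . . F F F . . → 8 faults.
A − B = 6 − 8 = -2.

-2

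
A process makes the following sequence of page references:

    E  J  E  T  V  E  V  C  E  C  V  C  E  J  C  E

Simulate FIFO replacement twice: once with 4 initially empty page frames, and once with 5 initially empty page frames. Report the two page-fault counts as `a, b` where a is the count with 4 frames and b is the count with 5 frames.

7, 5

4 frames: F F . F F . . F F . . . . F . . → 7 faults.
5 frames: F F . F F . . F . . . . . . . . → 5 faults.
5 < 7: adding a frame reduced faults, as is typical.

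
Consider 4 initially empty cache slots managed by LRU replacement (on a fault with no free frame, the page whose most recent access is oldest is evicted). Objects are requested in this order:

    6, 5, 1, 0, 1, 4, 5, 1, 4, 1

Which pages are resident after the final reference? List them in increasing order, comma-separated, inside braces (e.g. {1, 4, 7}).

6: fault, frames [6]
5: fault, frames [6, 5]
1: fault, frames [6, 5, 1]
0: fault, frames [6, 5, 1, 0]
1: hit
4: fault, evict 6, frames [5, 0, 1, 4]
5: hit
1: hit
4: hit
1: hit

{0, 1, 4, 5}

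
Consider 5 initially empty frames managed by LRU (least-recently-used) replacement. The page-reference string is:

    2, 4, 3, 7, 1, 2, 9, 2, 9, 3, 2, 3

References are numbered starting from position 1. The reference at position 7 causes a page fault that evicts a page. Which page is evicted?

4

pos 1: 2 -> fault, frames [2]
pos 2: 4 -> fault, frames [2, 4]
pos 3: 3 -> fault, frames [2, 4, 3]
pos 4: 7 -> fault, frames [2, 4, 3, 7]
pos 5: 1 -> fault, frames [2, 4, 3, 7, 1]
pos 6: 2 -> hit
pos 7: 9 -> fault, evict 4, frames [3, 7, 1, 2, 9]
At position 7, page 4 is evicted.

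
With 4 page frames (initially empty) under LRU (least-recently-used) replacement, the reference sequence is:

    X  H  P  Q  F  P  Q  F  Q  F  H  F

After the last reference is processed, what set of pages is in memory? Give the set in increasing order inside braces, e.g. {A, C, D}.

{F, H, P, Q}

X → fault, frames {X}
H → fault, frames {X,H}
P → fault, frames {X,H,P}
Q → fault, frames {X,H,P,Q}
F → fault, evict X, frames {H,P,Q,F}
P → hit
Q → hit
F → hit
Q → hit
F → hit
H → hit
F → hit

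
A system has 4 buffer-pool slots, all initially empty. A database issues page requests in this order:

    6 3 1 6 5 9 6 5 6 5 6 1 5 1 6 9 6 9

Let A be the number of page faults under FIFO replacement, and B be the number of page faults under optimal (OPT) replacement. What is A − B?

Under FIFO: F F F . F F F . . . . . . . . . . . → 6 faults.
Under OPT: F F F . F F . . . . . . . . . . . . → 5 faults.
A − B = 6 − 5 = 1.

1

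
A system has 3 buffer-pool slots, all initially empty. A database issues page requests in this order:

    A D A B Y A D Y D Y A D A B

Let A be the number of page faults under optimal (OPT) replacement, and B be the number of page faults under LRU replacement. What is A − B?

-1

Under OPT: F F . F F . . . . . . . . F → 5 faults.
Under LRU: F F . F F . F . . . . . . F → 6 faults.
A − B = 5 − 6 = -1.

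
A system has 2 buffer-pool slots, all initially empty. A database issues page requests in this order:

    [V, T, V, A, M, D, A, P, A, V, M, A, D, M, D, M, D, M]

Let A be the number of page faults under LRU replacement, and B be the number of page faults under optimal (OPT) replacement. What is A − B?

3

Under LRU: F F . F F F F F . F F F F F . . . . → 12 faults.
Under OPT: F F . F F F . F . F F . F . . . . . → 9 faults.
A − B = 12 − 9 = 3.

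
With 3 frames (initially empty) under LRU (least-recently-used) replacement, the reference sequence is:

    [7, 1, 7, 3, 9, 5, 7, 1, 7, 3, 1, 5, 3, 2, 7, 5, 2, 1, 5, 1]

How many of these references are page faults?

7 → fault, frames (7)
1 → fault, frames (7 1)
7 → hit
3 → fault, frames (1 7 3)
9 → fault, evict 1, frames (7 3 9)
5 → fault, evict 7, frames (3 9 5)
7 → fault, evict 3, frames (9 5 7)
1 → fault, evict 9, frames (5 7 1)
7 → hit
3 → fault, evict 5, frames (1 7 3)
1 → hit
5 → fault, evict 7, frames (3 1 5)
3 → hit
2 → fault, evict 1, frames (5 3 2)
7 → fault, evict 5, frames (3 2 7)
5 → fault, evict 3, frames (2 7 5)
2 → hit
1 → fault, evict 7, frames (5 2 1)
5 → hit
1 → hit
Page faults: 13.

13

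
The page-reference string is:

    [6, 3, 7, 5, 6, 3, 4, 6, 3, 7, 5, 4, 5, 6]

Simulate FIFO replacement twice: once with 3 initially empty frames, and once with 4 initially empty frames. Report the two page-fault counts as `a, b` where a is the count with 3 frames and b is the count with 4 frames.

3 frames: F F F F F F F . . F F . . F → 10 faults.
4 frames: F F F F . . F F F F F F . F → 11 faults.
11 > 10: adding a frame increased faults — Belady's anomaly.

10, 11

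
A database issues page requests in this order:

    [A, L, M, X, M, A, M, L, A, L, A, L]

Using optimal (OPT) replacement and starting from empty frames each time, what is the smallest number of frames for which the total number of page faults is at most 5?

f=1: 12 faults
f=2: 6 faults
f=3: 5 faults
f=4: 4 faults
Smallest f with faults ≤ 5 is 3.

3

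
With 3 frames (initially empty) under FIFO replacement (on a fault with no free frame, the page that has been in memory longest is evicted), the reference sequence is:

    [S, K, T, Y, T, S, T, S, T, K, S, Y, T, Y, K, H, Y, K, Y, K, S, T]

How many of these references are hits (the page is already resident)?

S -> fault, frames [S]
K -> fault, frames [S, K]
T -> fault, frames [S, K, T]
Y -> fault, evict S, frames [K, T, Y]
T -> hit
S -> fault, evict K, frames [T, Y, S]
T -> hit
S -> hit
T -> hit
K -> fault, evict T, frames [Y, S, K]
S -> hit
Y -> hit
T -> fault, evict Y, frames [S, K, T]
Y -> fault, evict S, frames [K, T, Y]
K -> hit
H -> fault, evict K, frames [T, Y, H]
Y -> hit
K -> fault, evict T, frames [Y, H, K]
Y -> hit
K -> hit
S -> fault, evict Y, frames [H, K, S]
T -> fault, evict H, frames [K, S, T]
Hits: 10.

10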